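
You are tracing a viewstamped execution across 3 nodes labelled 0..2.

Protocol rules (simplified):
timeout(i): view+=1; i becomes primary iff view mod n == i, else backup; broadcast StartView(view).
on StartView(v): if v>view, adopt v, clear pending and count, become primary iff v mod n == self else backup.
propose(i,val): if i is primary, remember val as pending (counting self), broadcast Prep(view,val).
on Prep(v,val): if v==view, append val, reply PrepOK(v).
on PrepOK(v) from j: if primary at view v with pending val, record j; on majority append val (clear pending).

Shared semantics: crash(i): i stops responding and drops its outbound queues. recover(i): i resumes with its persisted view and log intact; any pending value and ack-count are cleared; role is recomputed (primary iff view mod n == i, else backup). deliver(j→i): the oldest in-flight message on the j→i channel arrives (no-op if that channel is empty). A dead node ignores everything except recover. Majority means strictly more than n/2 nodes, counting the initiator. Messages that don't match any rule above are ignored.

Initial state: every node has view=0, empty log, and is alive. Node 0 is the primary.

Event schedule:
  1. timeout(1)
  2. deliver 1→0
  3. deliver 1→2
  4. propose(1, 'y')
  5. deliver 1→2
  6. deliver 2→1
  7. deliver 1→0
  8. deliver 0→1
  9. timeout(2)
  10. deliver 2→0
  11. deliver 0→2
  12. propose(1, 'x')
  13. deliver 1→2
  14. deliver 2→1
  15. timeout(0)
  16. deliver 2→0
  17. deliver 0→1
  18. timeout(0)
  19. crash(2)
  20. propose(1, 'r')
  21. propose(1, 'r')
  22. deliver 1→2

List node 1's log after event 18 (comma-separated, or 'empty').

1. timeout(1):  <1:prim v1 ->
2. deliver 1→0:  <0:back v1 ->
3. deliver 1→2:  <2:back v1 ->
4. propose(1,'y'):  nop
5. deliver 1→2:  <2:back v1 y>
6. deliver 2→1:  <1:prim v1 y>
7. deliver 1→0:  <0:back v1 y>
8. deliver 0→1:  nop
9. timeout(2):  <2:prim v2 y>
10. deliver 2→0:  <0:back v2 y>
11. deliver 0→2:  nop
12. propose(1,'x'):  nop
13. deliver 1→2:  nop
14. deliver 2→1:  <1:back v2 y>
15. timeout(0):  <0:prim v3 y>
16. deliver 2→0:  nop
17. deliver 0→1:  <1:back v3 y>
18. timeout(0):  <0:back v4 y>

y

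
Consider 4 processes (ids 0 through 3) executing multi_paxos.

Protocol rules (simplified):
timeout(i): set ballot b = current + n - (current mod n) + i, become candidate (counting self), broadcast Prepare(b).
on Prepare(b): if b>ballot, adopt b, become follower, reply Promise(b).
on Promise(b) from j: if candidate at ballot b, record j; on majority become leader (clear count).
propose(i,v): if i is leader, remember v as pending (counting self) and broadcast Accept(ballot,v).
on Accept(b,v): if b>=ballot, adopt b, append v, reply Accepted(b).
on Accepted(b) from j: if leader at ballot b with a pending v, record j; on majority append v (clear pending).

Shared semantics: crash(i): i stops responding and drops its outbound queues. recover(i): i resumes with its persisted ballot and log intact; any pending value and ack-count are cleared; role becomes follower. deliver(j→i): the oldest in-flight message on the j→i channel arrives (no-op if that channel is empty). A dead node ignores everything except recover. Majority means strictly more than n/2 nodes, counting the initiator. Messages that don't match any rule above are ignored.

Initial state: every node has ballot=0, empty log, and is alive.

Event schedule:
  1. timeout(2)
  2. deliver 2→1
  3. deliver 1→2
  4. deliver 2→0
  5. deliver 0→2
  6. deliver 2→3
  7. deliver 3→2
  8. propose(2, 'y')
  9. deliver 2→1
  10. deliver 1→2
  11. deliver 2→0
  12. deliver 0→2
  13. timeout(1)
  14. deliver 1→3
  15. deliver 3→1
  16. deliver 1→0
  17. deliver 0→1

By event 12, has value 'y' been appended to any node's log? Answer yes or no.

yes

1. timeout(2):  <2:cand b6 ->
2. deliver 2→1:  <1:foll b6 ->
3. deliver 1→2:  nop
4. deliver 2→0:  <0:foll b6 ->
5. deliver 0→2:  <2:lead b6 ->
6. deliver 2→3:  <3:foll b6 ->
7. deliver 3→2:  nop
8. propose(2,'y'):  nop
9. deliver 2→1:  <1:foll b6 y>
10. deliver 1→2:  nop
11. deliver 2→0:  <0:foll b6 y>
12. deliver 0→2:  <2:lead b6 y>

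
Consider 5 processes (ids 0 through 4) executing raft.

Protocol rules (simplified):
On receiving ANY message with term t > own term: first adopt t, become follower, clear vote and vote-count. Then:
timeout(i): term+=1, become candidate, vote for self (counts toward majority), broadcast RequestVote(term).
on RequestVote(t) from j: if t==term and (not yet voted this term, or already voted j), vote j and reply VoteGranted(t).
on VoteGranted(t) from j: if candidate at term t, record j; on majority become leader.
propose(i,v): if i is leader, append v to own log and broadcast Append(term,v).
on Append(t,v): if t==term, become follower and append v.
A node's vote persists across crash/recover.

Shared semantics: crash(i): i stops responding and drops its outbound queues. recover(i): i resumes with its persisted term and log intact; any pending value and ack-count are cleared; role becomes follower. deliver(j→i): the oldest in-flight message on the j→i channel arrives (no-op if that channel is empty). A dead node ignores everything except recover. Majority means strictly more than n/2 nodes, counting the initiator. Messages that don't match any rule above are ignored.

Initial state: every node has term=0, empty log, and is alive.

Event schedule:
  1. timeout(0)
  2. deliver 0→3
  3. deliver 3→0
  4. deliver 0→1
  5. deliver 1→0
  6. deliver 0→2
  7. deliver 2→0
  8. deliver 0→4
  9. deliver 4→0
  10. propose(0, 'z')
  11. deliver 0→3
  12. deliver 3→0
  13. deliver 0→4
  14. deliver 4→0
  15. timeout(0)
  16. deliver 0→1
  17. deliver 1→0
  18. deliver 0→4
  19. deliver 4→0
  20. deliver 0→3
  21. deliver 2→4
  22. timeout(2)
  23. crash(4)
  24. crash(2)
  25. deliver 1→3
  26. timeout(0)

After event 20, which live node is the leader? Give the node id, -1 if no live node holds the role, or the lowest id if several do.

[1] timeout(0) → N0(cand t1 [-])
[2] deliver 0→3 → N3(foll t1 [-])
[3] deliver 3→0 → ∅
[4] deliver 0→1 → N1(foll t1 [-])
[5] deliver 1→0 → N0(lead t1 [-])
[6] deliver 0→2 → N2(foll t1 [-])
[7] deliver 2→0 → ∅
[8] deliver 0→4 → N4(foll t1 [-])
[9] deliver 4→0 → ∅
[10] propose(0,'z') → N0(lead t1 [z])
[11] deliver 0→3 → N3(foll t1 [z])
[12] deliver 3→0 → ∅
[13] deliver 0→4 → N4(foll t1 [z])
[14] deliver 4→0 → ∅
[15] timeout(0) → N0(cand t2 [z])
[16] deliver 0→1 → N1(foll t1 [z])
[17] deliver 1→0 → ∅
[18] deliver 0→4 → N4(foll t2 [z])
[19] deliver 4→0 → ∅
[20] deliver 0→3 → N3(foll t2 [z])

-1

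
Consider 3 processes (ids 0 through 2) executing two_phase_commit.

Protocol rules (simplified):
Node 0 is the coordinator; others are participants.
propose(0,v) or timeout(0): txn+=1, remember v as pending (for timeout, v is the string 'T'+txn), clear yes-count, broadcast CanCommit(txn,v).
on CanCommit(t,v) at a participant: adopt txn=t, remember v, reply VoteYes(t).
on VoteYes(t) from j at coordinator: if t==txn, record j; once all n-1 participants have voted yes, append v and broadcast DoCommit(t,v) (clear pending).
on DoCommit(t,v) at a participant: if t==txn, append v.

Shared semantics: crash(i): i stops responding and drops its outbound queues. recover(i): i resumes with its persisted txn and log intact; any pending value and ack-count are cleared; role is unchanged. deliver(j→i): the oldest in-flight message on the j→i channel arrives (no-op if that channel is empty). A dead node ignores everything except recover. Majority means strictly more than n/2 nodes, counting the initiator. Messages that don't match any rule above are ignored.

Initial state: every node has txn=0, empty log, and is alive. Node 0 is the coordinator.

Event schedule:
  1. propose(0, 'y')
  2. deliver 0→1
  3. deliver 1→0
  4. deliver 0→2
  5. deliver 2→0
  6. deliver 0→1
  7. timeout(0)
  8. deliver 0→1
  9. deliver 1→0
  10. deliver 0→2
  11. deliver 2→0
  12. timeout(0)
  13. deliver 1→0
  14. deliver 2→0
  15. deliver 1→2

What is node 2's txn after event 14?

1

[1] propose(0,'y') → N0(coor t1 [-])
[2] deliver 0→1 → N1(part t1 [-])
[3] deliver 1→0 → ∅
[4] deliver 0→2 → N2(part t1 [-])
[5] deliver 2→0 → N0(coor t1 [y])
[6] deliver 0→1 → N1(part t1 [y])
[7] timeout(0) → N0(coor t2 [y])
[8] deliver 0→1 → N1(part t2 [y])
[9] deliver 1→0 → ∅
[10] deliver 0→2 → N2(part t1 [y])
[11] deliver 2→0 → ∅
[12] timeout(0) → N0(coor t3 [y])
[13] deliver 1→0 → ∅
[14] deliver 2→0 → ∅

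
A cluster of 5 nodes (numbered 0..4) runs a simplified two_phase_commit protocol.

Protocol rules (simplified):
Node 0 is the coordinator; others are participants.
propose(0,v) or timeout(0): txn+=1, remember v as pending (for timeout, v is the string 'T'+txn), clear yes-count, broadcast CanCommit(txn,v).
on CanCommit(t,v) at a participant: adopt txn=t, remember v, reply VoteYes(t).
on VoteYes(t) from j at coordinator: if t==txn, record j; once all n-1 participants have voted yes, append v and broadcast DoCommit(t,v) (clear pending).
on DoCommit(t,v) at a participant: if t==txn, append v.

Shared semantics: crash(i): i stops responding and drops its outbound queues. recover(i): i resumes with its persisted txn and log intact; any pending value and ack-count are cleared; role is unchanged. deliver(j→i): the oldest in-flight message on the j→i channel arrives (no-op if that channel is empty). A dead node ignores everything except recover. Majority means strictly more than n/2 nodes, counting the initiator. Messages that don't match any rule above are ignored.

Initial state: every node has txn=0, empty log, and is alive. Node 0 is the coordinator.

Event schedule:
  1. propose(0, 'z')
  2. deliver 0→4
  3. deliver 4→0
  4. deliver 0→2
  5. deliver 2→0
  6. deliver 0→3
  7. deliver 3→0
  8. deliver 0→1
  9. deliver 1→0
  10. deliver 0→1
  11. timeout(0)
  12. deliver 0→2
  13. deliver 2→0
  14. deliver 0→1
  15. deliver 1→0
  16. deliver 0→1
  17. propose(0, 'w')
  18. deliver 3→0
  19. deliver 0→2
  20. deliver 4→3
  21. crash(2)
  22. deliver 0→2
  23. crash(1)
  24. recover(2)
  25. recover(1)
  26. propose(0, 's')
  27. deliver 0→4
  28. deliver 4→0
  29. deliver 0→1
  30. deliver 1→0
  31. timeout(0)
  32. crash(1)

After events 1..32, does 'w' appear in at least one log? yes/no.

no

[1] propose(0,'z') → N0(coor t1 [-])
[2] deliver 0→4 → N4(part t1 [-])
[3] deliver 4→0 → ∅
[4] deliver 0→2 → N2(part t1 [-])
[5] deliver 2→0 → ∅
[6] deliver 0→3 → N3(part t1 [-])
[7] deliver 3→0 → ∅
[8] deliver 0→1 → N1(part t1 [-])
[9] deliver 1→0 → N0(coor t1 [z])
[10] deliver 0→1 → N1(part t1 [z])
[11] timeout(0) → N0(coor t2 [z])
[12] deliver 0→2 → N2(part t1 [z])
[13] deliver 2→0 → ∅
[14] deliver 0→1 → N1(part t2 [z])
[15] deliver 1→0 → ∅
[16] deliver 0→1 → ∅
[17] propose(0,'w') → N0(coor t3 [z])
[18] deliver 3→0 → ∅
[19] deliver 0→2 → N2(part t2 [z])
[20] deliver 4→3 → ∅
[21] crash(2) → N2(✗part t2 [z])
[22] deliver 0→2 → ∅
[23] crash(1) → N1(✗part t2 [z])
[24] recover(2) → N2(part t2 [z])
[25] recover(1) → N1(part t2 [z])
[26] propose(0,'s') → N0(coor t4 [z])
[27] deliver 0→4 → N4(part t1 [z])
[28] deliver 4→0 → ∅
[29] deliver 0→1 → N1(part t3 [z])
[30] deliver 1→0 → ∅
[31] timeout(0) → N0(coor t5 [z])
[32] crash(1) → N1(✗part t3 [z])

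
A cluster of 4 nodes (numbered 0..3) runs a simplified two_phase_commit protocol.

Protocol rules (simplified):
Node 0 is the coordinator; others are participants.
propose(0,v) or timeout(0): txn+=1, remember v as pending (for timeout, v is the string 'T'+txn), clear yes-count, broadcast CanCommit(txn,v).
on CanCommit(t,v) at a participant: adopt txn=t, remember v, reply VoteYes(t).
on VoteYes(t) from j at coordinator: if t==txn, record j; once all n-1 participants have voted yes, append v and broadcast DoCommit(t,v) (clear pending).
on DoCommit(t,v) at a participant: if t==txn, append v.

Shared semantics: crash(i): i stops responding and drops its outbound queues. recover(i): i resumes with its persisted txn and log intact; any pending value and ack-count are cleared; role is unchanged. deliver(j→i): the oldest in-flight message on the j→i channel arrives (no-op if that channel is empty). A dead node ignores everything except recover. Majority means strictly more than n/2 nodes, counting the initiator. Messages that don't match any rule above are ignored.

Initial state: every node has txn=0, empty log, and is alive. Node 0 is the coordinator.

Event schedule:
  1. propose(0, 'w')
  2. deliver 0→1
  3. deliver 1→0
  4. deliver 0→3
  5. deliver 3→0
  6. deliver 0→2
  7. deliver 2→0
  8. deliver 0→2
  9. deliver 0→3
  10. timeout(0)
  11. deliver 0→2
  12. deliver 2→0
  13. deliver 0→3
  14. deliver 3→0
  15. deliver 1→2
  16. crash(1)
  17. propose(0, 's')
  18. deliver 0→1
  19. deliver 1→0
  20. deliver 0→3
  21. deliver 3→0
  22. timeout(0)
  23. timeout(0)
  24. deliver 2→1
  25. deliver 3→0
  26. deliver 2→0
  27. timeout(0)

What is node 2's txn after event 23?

2

step 1 propose(0,'w'): 0={coor,t=1,log=-}
step 2 deliver 0→1: 1={part,t=1,log=-}
step 3 deliver 1→0: —
step 4 deliver 0→3: 3={part,t=1,log=-}
step 5 deliver 3→0: —
step 6 deliver 0→2: 2={part,t=1,log=-}
step 7 deliver 2→0: 0={coor,t=1,log=w}
step 8 deliver 0→2: 2={part,t=1,log=w}
step 9 deliver 0→3: 3={part,t=1,log=w}
step 10 timeout(0): 0={coor,t=2,log=w}
step 11 deliver 0→2: 2={part,t=2,log=w}
step 12 deliver 2→0: —
step 13 deliver 0→3: 3={part,t=2,log=w}
step 14 deliver 3→0: —
step 15 deliver 1→2: —
step 16 crash(1): 1={✗part,t=1,log=-}
step 17 propose(0,'s'): 0={coor,t=3,log=w}
step 18 deliver 0→1: —
step 19 deliver 1→0: —
step 20 deliver 0→3: 3={part,t=3,log=w}
step 21 deliver 3→0: —
step 22 timeout(0): 0={coor,t=4,log=w}
step 23 timeout(0): 0={coor,t=5,log=w}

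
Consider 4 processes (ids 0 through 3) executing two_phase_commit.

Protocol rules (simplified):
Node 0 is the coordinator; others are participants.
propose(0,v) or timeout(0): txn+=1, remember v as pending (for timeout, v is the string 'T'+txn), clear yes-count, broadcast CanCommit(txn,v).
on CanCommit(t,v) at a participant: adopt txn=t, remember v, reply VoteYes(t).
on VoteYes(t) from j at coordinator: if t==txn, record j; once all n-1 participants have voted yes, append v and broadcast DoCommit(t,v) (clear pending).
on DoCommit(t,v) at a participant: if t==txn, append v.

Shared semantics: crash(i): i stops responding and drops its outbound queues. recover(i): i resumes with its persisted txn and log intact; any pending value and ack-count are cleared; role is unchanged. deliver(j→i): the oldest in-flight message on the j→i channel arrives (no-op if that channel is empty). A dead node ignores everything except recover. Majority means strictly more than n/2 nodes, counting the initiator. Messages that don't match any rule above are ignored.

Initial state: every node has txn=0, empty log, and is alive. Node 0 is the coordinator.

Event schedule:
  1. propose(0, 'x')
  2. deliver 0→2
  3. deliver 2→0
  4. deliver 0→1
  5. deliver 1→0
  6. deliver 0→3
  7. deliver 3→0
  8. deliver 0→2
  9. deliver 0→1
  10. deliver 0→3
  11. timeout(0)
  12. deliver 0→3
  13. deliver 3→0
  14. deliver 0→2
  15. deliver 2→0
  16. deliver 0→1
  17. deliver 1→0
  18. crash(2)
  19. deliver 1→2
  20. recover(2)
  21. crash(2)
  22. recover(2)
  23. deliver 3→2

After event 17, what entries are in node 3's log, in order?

step 1 propose(0,'x'): 0={coor,t=1,log=-}
step 2 deliver 0→2: 2={part,t=1,log=-}
step 3 deliver 2→0: —
step 4 deliver 0→1: 1={part,t=1,log=-}
step 5 deliver 1→0: —
step 6 deliver 0→3: 3={part,t=1,log=-}
step 7 deliver 3→0: 0={coor,t=1,log=x}
step 8 deliver 0→2: 2={part,t=1,log=x}
step 9 deliver 0→1: 1={part,t=1,log=x}
step 10 deliver 0→3: 3={part,t=1,log=x}
step 11 timeout(0): 0={coor,t=2,log=x}
step 12 deliver 0→3: 3={part,t=2,log=x}
step 13 deliver 3→0: —
step 14 deliver 0→2: 2={part,t=2,log=x}
step 15 deliver 2→0: —
step 16 deliver 0→1: 1={part,t=2,log=x}
step 17 deliver 1→0: 0={coor,t=2,log=x,T2}

x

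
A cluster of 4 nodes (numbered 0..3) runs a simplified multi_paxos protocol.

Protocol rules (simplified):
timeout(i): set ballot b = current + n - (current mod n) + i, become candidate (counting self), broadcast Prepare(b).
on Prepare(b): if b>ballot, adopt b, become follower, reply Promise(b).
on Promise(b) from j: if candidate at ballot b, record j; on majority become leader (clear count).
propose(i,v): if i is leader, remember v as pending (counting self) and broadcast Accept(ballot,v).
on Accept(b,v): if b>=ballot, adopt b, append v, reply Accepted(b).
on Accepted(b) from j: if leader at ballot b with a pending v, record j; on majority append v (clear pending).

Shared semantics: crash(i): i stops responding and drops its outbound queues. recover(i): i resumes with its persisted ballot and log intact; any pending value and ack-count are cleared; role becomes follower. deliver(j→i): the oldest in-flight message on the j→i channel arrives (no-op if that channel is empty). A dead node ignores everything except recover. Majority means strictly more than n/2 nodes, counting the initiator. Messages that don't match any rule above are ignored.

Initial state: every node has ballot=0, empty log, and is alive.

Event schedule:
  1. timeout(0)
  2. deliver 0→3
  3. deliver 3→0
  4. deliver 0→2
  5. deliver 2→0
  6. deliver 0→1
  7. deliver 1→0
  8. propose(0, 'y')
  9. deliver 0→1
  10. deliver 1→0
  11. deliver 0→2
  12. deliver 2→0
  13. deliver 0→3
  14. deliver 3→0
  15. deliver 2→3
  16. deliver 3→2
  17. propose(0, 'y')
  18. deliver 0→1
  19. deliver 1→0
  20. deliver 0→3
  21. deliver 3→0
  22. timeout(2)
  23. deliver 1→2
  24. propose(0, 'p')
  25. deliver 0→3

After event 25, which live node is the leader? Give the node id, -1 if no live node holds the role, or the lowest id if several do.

0

[1] timeout(0) → N0(cand b4 [-])
[2] deliver 0→3 → N3(foll b4 [-])
[3] deliver 3→0 → ∅
[4] deliver 0→2 → N2(foll b4 [-])
[5] deliver 2→0 → N0(lead b4 [-])
[6] deliver 0→1 → N1(foll b4 [-])
[7] deliver 1→0 → ∅
[8] propose(0,'y') → ∅
[9] deliver 0→1 → N1(foll b4 [y])
[10] deliver 1→0 → ∅
[11] deliver 0→2 → N2(foll b4 [y])
[12] deliver 2→0 → N0(lead b4 [y])
[13] deliver 0→3 → N3(foll b4 [y])
[14] deliver 3→0 → ∅
[15] deliver 2→3 → ∅
[16] deliver 3→2 → ∅
[17] propose(0,'y') → ∅
[18] deliver 0→1 → N1(foll b4 [y,y])
[19] deliver 1→0 → ∅
[20] deliver 0→3 → N3(foll b4 [y,y])
[21] deliver 3→0 → N0(lead b4 [y,y])
[22] timeout(2) → N2(cand b10 [y])
[23] deliver 1→2 → ∅
[24] propose(0,'p') → ∅
[25] deliver 0→3 → N3(foll b4 [y,y,p])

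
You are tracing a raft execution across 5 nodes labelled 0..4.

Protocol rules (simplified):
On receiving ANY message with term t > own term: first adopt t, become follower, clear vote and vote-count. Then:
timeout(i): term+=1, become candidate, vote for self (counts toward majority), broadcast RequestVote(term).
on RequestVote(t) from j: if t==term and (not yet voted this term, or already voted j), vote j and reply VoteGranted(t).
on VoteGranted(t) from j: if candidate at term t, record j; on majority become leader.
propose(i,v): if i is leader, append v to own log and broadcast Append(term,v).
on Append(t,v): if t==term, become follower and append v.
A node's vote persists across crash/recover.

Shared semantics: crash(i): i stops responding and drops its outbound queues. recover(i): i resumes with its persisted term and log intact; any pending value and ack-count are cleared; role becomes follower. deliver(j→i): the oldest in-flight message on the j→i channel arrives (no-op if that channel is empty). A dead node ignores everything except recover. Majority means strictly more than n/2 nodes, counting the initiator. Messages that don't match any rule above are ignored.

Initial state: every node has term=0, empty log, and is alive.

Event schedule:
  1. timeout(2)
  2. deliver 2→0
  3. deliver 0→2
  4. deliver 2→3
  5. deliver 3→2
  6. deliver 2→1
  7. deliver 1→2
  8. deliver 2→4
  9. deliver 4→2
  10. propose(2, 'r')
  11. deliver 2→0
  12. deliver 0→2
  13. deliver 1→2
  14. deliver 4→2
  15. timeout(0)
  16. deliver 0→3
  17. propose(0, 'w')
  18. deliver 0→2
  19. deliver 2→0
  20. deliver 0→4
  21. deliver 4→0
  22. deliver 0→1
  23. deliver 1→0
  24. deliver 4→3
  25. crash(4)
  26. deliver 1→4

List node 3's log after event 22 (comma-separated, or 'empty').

empty

[1] timeout(2) → N2(cand t1 [-])
[2] deliver 2→0 → N0(foll t1 [-])
[3] deliver 0→2 → ∅
[4] deliver 2→3 → N3(foll t1 [-])
[5] deliver 3→2 → N2(lead t1 [-])
[6] deliver 2→1 → N1(foll t1 [-])
[7] deliver 1→2 → ∅
[8] deliver 2→4 → N4(foll t1 [-])
[9] deliver 4→2 → ∅
[10] propose(2,'r') → N2(lead t1 [r])
[11] deliver 2→0 → N0(foll t1 [r])
[12] deliver 0→2 → ∅
[13] deliver 1→2 → ∅
[14] deliver 4→2 → ∅
[15] timeout(0) → N0(cand t2 [r])
[16] deliver 0→3 → N3(foll t2 [-])
[17] propose(0,'w') → ∅
[18] deliver 0→2 → N2(foll t2 [r])
[19] deliver 2→0 → ∅
[20] deliver 0→4 → N4(foll t2 [-])
[21] deliver 4→0 → N0(lead t2 [r])
[22] deliver 0→1 → N1(foll t2 [-])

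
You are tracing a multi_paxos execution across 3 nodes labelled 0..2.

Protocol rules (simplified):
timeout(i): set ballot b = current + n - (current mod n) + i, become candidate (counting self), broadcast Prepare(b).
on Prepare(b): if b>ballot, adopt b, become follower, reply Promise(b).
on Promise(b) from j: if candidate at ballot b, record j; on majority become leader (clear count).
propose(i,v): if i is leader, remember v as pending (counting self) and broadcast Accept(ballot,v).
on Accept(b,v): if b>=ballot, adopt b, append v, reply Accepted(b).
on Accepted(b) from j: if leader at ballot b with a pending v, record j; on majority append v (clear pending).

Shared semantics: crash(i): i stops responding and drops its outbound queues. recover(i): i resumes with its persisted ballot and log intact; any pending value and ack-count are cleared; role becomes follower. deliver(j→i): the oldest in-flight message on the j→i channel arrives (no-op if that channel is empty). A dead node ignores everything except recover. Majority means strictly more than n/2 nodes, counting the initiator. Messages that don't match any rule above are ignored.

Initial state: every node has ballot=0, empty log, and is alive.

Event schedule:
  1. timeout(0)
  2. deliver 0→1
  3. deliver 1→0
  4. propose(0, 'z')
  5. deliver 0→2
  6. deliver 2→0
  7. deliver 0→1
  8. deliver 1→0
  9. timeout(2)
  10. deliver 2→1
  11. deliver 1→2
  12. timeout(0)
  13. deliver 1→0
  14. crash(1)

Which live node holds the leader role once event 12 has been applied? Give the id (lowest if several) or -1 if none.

step 1 timeout(0): 0={cand,b=3,log=-}
step 2 deliver 0→1: 1={foll,b=3,log=-}
step 3 deliver 1→0: 0={lead,b=3,log=-}
step 4 propose(0,'z'): —
step 5 deliver 0→2: 2={foll,b=3,log=-}
step 6 deliver 2→0: —
step 7 deliver 0→1: 1={foll,b=3,log=z}
step 8 deliver 1→0: 0={lead,b=3,log=z}
step 9 timeout(2): 2={cand,b=8,log=-}
step 10 deliver 2→1: 1={foll,b=8,log=z}
step 11 deliver 1→2: 2={lead,b=8,log=-}
step 12 timeout(0): 0={cand,b=6,log=z}

2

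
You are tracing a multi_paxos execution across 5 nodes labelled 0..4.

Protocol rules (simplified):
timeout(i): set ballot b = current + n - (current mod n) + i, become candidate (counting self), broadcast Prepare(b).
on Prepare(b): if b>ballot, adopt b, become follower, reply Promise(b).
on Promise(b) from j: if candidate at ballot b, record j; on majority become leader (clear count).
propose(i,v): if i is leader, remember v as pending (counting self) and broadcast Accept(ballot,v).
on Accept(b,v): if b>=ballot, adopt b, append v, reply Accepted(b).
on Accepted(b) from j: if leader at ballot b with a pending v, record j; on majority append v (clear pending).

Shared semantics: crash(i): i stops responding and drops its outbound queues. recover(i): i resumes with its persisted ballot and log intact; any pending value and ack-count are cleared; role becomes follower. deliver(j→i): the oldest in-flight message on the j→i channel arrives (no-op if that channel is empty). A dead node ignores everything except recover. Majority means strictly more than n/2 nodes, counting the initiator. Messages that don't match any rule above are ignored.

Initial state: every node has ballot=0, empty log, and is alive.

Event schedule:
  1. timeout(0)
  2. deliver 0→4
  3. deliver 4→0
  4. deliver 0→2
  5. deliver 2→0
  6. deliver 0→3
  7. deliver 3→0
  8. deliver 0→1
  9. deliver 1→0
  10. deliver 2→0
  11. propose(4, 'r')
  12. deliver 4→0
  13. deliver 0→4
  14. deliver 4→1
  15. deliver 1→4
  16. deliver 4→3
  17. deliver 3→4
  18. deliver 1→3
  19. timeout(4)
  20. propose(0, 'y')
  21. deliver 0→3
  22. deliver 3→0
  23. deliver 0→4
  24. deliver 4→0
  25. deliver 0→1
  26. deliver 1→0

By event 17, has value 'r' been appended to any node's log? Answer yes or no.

no

after 1 — timeout(0): n0:cand/b5/[-]
after 2 — deliver 0→4: n4:foll/b5/[-]
after 3 — deliver 4→0: ·
after 4 — deliver 0→2: n2:foll/b5/[-]
after 5 — deliver 2→0: n0:lead/b5/[-]
after 6 — deliver 0→3: n3:foll/b5/[-]
after 7 — deliver 3→0: ·
after 8 — deliver 0→1: n1:foll/b5/[-]
after 9 — deliver 1→0: ·
after 10 — deliver 2→0: ·
after 11 — propose(4,'r'): ·
after 12 — deliver 4→0: ·
after 13 — deliver 0→4: ·
after 14 — deliver 4→1: ·
after 15 — deliver 1→4: ·
after 16 — deliver 4→3: ·
after 17 — deliver 3→4: ·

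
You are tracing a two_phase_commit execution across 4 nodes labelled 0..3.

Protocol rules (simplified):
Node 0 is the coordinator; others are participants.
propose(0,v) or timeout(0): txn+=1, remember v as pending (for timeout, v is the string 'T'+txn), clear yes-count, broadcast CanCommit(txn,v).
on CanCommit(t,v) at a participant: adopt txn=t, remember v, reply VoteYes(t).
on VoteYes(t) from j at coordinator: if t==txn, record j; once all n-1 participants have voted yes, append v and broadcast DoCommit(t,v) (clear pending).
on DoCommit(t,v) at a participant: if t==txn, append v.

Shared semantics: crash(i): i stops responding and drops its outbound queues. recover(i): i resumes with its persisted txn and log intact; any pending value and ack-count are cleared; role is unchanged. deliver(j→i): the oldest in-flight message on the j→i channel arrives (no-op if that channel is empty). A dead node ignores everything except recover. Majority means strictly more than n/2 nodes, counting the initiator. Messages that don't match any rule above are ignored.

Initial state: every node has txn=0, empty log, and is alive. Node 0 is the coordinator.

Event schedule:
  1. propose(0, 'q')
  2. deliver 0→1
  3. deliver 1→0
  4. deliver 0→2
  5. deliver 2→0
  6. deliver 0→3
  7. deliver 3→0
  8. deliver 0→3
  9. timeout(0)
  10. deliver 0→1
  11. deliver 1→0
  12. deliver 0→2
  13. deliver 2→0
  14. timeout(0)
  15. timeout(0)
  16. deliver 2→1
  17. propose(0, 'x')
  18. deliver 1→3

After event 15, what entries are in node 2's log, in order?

q

step 1 propose(0,'q'): 0={coor,t=1,log=-}
step 2 deliver 0→1: 1={part,t=1,log=-}
step 3 deliver 1→0: —
step 4 deliver 0→2: 2={part,t=1,log=-}
step 5 deliver 2→0: —
step 6 deliver 0→3: 3={part,t=1,log=-}
step 7 deliver 3→0: 0={coor,t=1,log=q}
step 8 deliver 0→3: 3={part,t=1,log=q}
step 9 timeout(0): 0={coor,t=2,log=q}
step 10 deliver 0→1: 1={part,t=1,log=q}
step 11 deliver 1→0: —
step 12 deliver 0→2: 2={part,t=1,log=q}
step 13 deliver 2→0: —
step 14 timeout(0): 0={coor,t=3,log=q}
step 15 timeout(0): 0={coor,t=4,log=q}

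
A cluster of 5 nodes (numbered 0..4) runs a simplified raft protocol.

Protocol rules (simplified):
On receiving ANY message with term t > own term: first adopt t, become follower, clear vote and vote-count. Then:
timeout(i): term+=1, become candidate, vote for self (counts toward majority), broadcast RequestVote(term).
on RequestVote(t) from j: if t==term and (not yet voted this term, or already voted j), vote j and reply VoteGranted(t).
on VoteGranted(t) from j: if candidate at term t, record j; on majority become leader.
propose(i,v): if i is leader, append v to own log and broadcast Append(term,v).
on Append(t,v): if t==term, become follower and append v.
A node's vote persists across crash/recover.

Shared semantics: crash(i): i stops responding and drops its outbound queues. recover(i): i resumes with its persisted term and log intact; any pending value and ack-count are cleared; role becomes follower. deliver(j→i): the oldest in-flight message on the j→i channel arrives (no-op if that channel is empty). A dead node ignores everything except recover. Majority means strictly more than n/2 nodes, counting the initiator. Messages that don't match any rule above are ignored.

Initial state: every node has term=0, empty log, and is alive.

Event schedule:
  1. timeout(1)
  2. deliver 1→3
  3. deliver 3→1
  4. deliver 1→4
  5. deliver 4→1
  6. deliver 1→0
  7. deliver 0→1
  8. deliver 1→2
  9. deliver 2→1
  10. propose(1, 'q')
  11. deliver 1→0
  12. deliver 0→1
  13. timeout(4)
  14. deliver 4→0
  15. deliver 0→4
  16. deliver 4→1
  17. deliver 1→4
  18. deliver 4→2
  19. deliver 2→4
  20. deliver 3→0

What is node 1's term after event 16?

2

after 1 — timeout(1): n1:cand/t1/[-]
after 2 — deliver 1→3: n3:foll/t1/[-]
after 3 — deliver 3→1: ·
after 4 — deliver 1→4: n4:foll/t1/[-]
after 5 — deliver 4→1: n1:lead/t1/[-]
after 6 — deliver 1→0: n0:foll/t1/[-]
after 7 — deliver 0→1: ·
after 8 — deliver 1→2: n2:foll/t1/[-]
after 9 — deliver 2→1: ·
after 10 — propose(1,'q'): n1:lead/t1/[q]
after 11 — deliver 1→0: n0:foll/t1/[q]
after 12 — deliver 0→1: ·
after 13 — timeout(4): n4:cand/t2/[-]
after 14 — deliver 4→0: n0:foll/t2/[q]
after 15 — deliver 0→4: ·
after 16 — deliver 4→1: n1:foll/t2/[q]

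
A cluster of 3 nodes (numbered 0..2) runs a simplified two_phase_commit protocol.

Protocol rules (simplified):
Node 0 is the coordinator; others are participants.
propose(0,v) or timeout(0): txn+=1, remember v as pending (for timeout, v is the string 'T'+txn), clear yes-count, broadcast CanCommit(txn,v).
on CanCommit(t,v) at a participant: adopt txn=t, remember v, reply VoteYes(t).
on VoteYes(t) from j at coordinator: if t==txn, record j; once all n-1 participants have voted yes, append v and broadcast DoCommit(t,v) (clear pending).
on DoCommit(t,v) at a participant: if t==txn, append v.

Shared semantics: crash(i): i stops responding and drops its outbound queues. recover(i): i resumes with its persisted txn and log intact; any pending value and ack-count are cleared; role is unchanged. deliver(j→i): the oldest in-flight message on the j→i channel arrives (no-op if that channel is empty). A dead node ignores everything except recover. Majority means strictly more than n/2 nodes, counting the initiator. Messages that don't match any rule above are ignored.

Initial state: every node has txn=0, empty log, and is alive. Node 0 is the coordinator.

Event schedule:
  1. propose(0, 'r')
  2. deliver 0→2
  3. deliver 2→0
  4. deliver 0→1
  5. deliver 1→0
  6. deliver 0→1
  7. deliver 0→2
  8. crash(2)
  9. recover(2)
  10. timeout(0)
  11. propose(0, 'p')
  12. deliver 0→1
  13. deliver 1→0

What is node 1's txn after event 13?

2

[1] propose(0,'r') → N0(coor t1 [-])
[2] deliver 0→2 → N2(part t1 [-])
[3] deliver 2→0 → ∅
[4] deliver 0→1 → N1(part t1 [-])
[5] deliver 1→0 → N0(coor t1 [r])
[6] deliver 0→1 → N1(part t1 [r])
[7] deliver 0→2 → N2(part t1 [r])
[8] crash(2) → N2(✗part t1 [r])
[9] recover(2) → N2(part t1 [r])
[10] timeout(0) → N0(coor t2 [r])
[11] propose(0,'p') → N0(coor t3 [r])
[12] deliver 0→1 → N1(part t2 [r])
[13] deliver 1→0 → ∅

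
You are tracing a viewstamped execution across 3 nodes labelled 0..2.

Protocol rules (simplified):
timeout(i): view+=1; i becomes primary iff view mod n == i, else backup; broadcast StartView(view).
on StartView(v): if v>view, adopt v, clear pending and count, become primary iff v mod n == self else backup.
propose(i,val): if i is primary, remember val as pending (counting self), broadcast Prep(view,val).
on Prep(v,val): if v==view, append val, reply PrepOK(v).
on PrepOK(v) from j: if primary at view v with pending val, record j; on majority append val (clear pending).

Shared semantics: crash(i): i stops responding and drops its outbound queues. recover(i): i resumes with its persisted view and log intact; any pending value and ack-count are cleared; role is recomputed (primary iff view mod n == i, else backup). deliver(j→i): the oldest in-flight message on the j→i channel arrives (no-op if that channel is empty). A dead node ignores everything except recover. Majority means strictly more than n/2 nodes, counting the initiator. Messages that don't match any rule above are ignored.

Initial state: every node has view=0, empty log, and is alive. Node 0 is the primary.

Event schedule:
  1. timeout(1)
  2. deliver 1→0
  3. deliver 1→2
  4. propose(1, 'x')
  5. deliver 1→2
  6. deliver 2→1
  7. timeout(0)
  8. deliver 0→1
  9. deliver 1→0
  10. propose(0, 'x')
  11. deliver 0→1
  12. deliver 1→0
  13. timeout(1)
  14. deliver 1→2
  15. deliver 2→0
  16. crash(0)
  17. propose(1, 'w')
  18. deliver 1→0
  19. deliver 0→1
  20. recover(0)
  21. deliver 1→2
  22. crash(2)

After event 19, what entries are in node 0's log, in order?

empty

after 1 — timeout(1): n1:prim/v1/[-]
after 2 — deliver 1→0: n0:back/v1/[-]
after 3 — deliver 1→2: n2:back/v1/[-]
after 4 — propose(1,'x'): ·
after 5 — deliver 1→2: n2:back/v1/[x]
after 6 — deliver 2→1: n1:prim/v1/[x]
after 7 — timeout(0): n0:back/v2/[-]
after 8 — deliver 0→1: n1:back/v2/[x]
after 9 — deliver 1→0: ·
after 10 — propose(0,'x'): ·
after 11 — deliver 0→1: ·
after 12 — deliver 1→0: ·
after 13 — timeout(1): n1:back/v3/[x]
after 14 — deliver 1→2: n2:back/v3/[x]
after 15 — deliver 2→0: ·
after 16 — crash(0): n0:✗back/v2/[-]
after 17 — propose(1,'w'): ·
after 18 — deliver 1→0: ·
after 19 — deliver 0→1: ·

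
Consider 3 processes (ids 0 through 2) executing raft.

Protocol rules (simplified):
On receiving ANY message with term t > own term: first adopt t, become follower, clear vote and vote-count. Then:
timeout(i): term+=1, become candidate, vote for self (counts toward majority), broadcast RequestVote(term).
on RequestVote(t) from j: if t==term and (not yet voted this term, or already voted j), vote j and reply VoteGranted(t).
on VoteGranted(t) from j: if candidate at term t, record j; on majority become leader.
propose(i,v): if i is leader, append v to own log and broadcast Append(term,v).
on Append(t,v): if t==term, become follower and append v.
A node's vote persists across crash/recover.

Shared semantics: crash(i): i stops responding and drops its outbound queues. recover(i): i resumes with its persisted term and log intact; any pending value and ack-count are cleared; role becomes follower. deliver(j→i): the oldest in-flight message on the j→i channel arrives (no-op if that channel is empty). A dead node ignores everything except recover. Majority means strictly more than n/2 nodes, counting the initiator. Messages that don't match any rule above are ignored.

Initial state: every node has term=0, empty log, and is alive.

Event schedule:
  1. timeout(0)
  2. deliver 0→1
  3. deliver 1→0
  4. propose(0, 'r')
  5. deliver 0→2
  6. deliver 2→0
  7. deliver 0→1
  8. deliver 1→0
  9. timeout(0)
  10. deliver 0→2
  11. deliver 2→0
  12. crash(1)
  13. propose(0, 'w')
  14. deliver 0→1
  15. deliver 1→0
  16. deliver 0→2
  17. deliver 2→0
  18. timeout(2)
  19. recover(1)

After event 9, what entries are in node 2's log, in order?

after 1 — timeout(0): n0:cand/t1/[-]
after 2 — deliver 0→1: n1:foll/t1/[-]
after 3 — deliver 1→0: n0:lead/t1/[-]
after 4 — propose(0,'r'): n0:lead/t1/[r]
after 5 — deliver 0→2: n2:foll/t1/[-]
after 6 — deliver 2→0: ·
after 7 — deliver 0→1: n1:foll/t1/[r]
after 8 — deliver 1→0: ·
after 9 — timeout(0): n0:cand/t2/[r]

empty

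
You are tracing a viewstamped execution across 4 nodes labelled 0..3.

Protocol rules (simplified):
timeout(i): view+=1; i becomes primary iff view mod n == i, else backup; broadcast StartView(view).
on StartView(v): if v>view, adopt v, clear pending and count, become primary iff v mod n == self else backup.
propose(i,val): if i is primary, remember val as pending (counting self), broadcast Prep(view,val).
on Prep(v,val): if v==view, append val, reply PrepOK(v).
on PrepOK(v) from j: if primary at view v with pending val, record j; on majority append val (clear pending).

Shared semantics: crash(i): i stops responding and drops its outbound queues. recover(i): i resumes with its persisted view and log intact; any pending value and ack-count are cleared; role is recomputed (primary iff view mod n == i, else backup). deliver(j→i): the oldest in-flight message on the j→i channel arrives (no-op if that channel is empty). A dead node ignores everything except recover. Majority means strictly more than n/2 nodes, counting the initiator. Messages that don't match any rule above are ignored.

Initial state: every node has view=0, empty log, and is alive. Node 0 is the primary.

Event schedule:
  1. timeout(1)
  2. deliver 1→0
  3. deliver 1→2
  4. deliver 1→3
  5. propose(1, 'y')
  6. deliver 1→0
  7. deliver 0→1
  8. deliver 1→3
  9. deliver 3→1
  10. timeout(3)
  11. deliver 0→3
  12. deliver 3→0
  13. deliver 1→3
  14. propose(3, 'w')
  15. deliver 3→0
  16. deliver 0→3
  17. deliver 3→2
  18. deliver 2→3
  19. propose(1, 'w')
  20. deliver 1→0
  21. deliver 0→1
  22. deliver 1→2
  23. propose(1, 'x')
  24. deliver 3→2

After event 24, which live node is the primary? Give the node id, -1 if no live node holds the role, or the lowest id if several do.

1

e1 timeout(1): 1[prim,v=1,-]
e2 deliver 1→0: 0[back,v=1,-]
e3 deliver 1→2: 2[back,v=1,-]
e4 deliver 1→3: 3[back,v=1,-]
e5 propose(1,'y'): ·
e6 deliver 1→0: 0[back,v=1,y]
e7 deliver 0→1: ·
e8 deliver 1→3: 3[back,v=1,y]
e9 deliver 3→1: 1[prim,v=1,y]
e10 timeout(3): 3[back,v=2,y]
e11 deliver 0→3: ·
e12 deliver 3→0: 0[back,v=2,y]
e13 deliver 1→3: ·
e14 propose(3,'w'): ·
e15 deliver 3→0: ·
e16 deliver 0→3: ·
e17 deliver 3→2: 2[prim,v=2,-]
e18 deliver 2→3: ·
e19 propose(1,'w'): ·
e20 deliver 1→0: ·
e21 deliver 0→1: ·
e22 deliver 1→2: ·
e23 propose(1,'x'): ·
e24 deliver 3→2: ·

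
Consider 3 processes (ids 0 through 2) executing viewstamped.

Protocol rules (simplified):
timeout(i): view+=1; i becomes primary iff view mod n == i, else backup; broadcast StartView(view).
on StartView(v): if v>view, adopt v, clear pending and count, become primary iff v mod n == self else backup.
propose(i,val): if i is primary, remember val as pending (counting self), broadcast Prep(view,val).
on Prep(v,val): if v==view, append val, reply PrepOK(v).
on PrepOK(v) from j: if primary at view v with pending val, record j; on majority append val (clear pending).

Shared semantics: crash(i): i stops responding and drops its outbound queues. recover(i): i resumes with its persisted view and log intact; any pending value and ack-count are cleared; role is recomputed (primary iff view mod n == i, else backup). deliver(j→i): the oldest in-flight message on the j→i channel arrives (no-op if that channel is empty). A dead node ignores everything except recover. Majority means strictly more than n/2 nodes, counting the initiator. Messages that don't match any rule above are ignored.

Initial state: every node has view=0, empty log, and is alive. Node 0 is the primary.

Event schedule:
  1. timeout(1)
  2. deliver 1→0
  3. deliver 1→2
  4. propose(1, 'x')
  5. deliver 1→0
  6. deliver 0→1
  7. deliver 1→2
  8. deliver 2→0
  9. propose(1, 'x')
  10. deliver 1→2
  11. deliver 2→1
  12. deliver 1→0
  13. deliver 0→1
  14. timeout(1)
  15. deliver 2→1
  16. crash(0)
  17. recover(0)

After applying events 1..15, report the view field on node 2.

step 1 timeout(1): 1={prim,v=1,log=-}
step 2 deliver 1→0: 0={back,v=1,log=-}
step 3 deliver 1→2: 2={back,v=1,log=-}
step 4 propose(1,'x'): —
step 5 deliver 1→0: 0={back,v=1,log=x}
step 6 deliver 0→1: 1={prim,v=1,log=x}
step 7 deliver 1→2: 2={back,v=1,log=x}
step 8 deliver 2→0: —
step 9 propose(1,'x'): —
step 10 deliver 1→2: 2={back,v=1,log=x,x}
step 11 deliver 2→1: 1={prim,v=1,log=x,x}
step 12 deliver 1→0: 0={back,v=1,log=x,x}
step 13 deliver 0→1: —
step 14 timeout(1): 1={back,v=2,log=x,x}
step 15 deliver 2→1: —

1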